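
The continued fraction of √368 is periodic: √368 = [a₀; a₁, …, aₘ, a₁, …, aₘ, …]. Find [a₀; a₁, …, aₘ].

a₀ = ⌊√368⌋ = 19.
With m₀=0, d₀=1 and mₖ₊₁ = dₖaₖ − mₖ, dₖ₊₁ = (n − mₖ₊₁²)/dₖ, aₖ₊₁ = ⌊(a₀+mₖ₊₁)/dₖ₊₁⌋:
  k=1: m=19, d=7, a=5
  k=2: m=16, d=16, a=2
  k=3: m=16, d=7, a=5
  k=4: m=19, d=1, a=38
d=1 and a=2a₀=38 at k=4, so the next step gives (m, d) = (19, 7) again — its k=1 value — and the period has length 4.

[19; 5, 2, 5, 38]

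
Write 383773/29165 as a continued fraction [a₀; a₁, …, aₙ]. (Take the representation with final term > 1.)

383773 = 13*29165 + 4628
29165 = 6*4628 + 1397
4628 = 3*1397 + 437
1397 = 3*437 + 86
437 = 5*86 + 7
86 = 12*7 + 2
7 = 3*2 + 1
2 = 2*1 + 0  (stop)
So 383773/29165 = [13; 6, 3, 3, 5, 12, 3, 2].

[13; 6, 3, 3, 5, 12, 3, 2]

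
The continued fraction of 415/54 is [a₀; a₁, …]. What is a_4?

415 = 7·54 + 37   →  a_0 = 7
54 = 1·37 + 17   →  a_1 = 1
37 = 2·17 + 3   →  a_2 = 2
17 = 5·3 + 2   →  a_3 = 5
3 = 1·2 + 1   →  a_4 = 1

1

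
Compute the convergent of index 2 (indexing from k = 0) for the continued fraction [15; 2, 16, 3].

511/33

Using pₖ = aₖpₖ₋₁ + pₖ₋₂, qₖ = aₖqₖ₋₁ + qₖ₋₂ (with p₋₁=1, p₋₂=0, q₋₁=0, q₋₂=1):
  k=0: a=15, p=15, q=1
  k=1: a=2, p=31, q=2
  k=2: a=16, p=511, q=33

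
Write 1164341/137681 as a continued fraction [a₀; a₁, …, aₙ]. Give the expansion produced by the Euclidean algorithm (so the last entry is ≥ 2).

1164341 = 8·137681 + 62893
137681 = 2·62893 + 11895
62893 = 5·11895 + 3418
11895 = 3·3418 + 1641
3418 = 2·1641 + 136
1641 = 12·136 + 9
136 = 15·9 + 1
9 = 9·1 + 0  (stop)
So 1164341/137681 = [8; 2, 5, 3, 2, 12, 15, 9].

[8; 2, 5, 3, 2, 12, 15, 9]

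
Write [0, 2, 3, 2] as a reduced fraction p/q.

7/16

Fold from the inside: start with 2/1.
  3 + 1/2 = 7/2
  2 + 2/7 = 16/7
  0 + 7/16 = 7/16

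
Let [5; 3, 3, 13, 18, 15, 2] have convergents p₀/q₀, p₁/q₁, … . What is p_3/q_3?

705/133

Using pₖ = aₖpₖ₋₁ + pₖ₋₂, qₖ = aₖqₖ₋₁ + qₖ₋₂ (with p₋₁=1, p₋₂=0, q₋₁=0, q₋₂=1):
  k=0: a=5, p=5, q=1
  k=1: a=3, p=16, q=3
  k=2: a=3, p=53, q=10
  k=3: a=13, p=705, q=133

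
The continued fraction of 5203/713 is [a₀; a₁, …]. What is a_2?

5203 = 7·713 + 212   →  a_0 = 7
713 = 3·212 + 77   →  a_1 = 3
212 = 2·77 + 58   →  a_2 = 2

2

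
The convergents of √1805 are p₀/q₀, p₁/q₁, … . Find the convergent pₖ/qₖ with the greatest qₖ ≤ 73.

2889/68

√1805 = [42; 2, 16, 2, 84, …] (period length 4).
Convergents:
  p_0/q_0 = 42/1
  p_1/q_1 = 85/2
  p_2/q_2 = 1402/33
  p_3/q_3 = 2889/68
  p_4/q_4 = 244078/5745
q_3 = 68 ≤ 73 < 5745 = q_4, so the answer is 2889/68.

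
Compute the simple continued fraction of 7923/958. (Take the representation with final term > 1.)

[8; 3, 1, 2, 3, 8, 3]

7923 = 8×958 + 259
958 = 3×259 + 181
259 = 1×181 + 78
181 = 2×78 + 25
78 = 3×25 + 3
25 = 8×3 + 1
3 = 3×1 + 0  (stop)
So 7923/958 = [8; 3, 1, 2, 3, 8, 3].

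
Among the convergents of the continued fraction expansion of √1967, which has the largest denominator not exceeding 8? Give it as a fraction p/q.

√1967 = [44; 2, 1, 5, 1, 2, 88, …] (period length 6).
Convergents:
  p_0/q_0 = 44/1
  p_1/q_1 = 89/2
  p_2/q_2 = 133/3
  p_3/q_3 = 754/17
q_2 = 3 ≤ 8 < 17 = q_3, so the answer is 133/3.

133/3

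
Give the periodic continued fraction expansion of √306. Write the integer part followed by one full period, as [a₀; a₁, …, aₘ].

[17; 2, 34]

a₀ = ⌊√306⌋ = 17.
With m₀=0, d₀=1 and mₖ₊₁ = dₖaₖ − mₖ, dₖ₊₁ = (n − mₖ₊₁²)/dₖ, aₖ₊₁ = ⌊(a₀+mₖ₊₁)/dₖ₊₁⌋:
  k=1: m=17, d=17, a=2
  k=2: m=17, d=1, a=34
d=1 and a=2a₀=34 at k=2, so the next step gives (m, d) = (17, 17) again — its k=1 value — and the period has length 2.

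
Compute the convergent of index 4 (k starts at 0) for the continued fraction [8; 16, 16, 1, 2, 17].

6474/803

Using pₖ = aₖpₖ₋₁ + pₖ₋₂, qₖ = aₖqₖ₋₁ + qₖ₋₂ (with p₋₁=1, p₋₂=0, q₋₁=0, q₋₂=1):
  k=0: a=8, p=8, q=1
  k=1: a=16, p=129, q=16
  k=2: a=16, p=2072, q=257
  k=3: a=1, p=2201, q=273
  k=4: a=2, p=6474, q=803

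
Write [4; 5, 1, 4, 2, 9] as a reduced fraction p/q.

2524/605

Fold from the inside: start with 9/1.
  2 + 1/9 = 19/9
  4 + 9/19 = 85/19
  1 + 19/85 = 104/85
  5 + 85/104 = 605/104
  4 + 104/605 = 2524/605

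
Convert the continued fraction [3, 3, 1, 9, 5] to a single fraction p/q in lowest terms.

648/199

Using pₖ = aₖpₖ₋₁ + pₖ₋₂ and qₖ = aₖqₖ₋₁ + qₖ₋₂:
  k=0: a=3, p=3, q=1
  k=1: a=3, p=10, q=3
  k=2: a=1, p=13, q=4
  k=3: a=9, p=127, q=39
  k=4: a=5, p=648, q=199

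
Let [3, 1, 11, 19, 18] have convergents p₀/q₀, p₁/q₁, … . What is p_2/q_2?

47/12

Using pₖ = aₖpₖ₋₁ + pₖ₋₂, qₖ = aₖqₖ₋₁ + qₖ₋₂ (with p₋₁=1, p₋₂=0, q₋₁=0, q₋₂=1):
  k=0: a=3, p=3, q=1
  k=1: a=1, p=4, q=1
  k=2: a=11, p=47, q=12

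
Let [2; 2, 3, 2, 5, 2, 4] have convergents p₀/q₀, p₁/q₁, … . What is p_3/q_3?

Using pₖ = aₖpₖ₋₁ + pₖ₋₂, qₖ = aₖqₖ₋₁ + qₖ₋₂ (with p₋₁=1, p₋₂=0, q₋₁=0, q₋₂=1):
  k=0: a=2, p=2, q=1
  k=1: a=2, p=5, q=2
  k=2: a=3, p=17, q=7
  k=3: a=2, p=39, q=16

39/16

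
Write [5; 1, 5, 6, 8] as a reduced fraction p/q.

1763/302

Fold from the inside: start with 8/1.
  6 + 1/8 = 49/8
  5 + 8/49 = 253/49
  1 + 49/253 = 302/253
  5 + 253/302 = 1763/302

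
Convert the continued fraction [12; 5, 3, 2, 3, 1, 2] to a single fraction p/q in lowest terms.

5546/455

Using pₖ = aₖpₖ₋₁ + pₖ₋₂ and qₖ = aₖqₖ₋₁ + qₖ₋₂:
  k=0: a=12, p=12, q=1
  k=1: a=5, p=61, q=5
  k=2: a=3, p=195, q=16
  k=3: a=2, p=451, q=37
  k=4: a=3, p=1548, q=127
  k=5: a=1, p=1999, q=164
  k=6: a=2, p=5546, q=455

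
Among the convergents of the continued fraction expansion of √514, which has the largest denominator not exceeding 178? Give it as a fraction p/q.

√514 = [22; 1, 2, 22, 2, 1, 44, …] (period length 6).
Convergents:
  p_0/q_0 = 22/1
  p_1/q_1 = 23/1
  p_2/q_2 = 68/3
  p_3/q_3 = 1519/67
  p_4/q_4 = 3106/137
  p_5/q_5 = 4625/204
q_4 = 137 ≤ 178 < 204 = q_5, so the answer is 3106/137.

3106/137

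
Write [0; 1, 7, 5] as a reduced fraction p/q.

36/41

Using pₖ = aₖpₖ₋₁ + pₖ₋₂ and qₖ = aₖqₖ₋₁ + qₖ₋₂:
  k=0: a=0, p=0, q=1
  k=1: a=1, p=1, q=1
  k=2: a=7, p=7, q=8
  k=3: a=5, p=36, q=41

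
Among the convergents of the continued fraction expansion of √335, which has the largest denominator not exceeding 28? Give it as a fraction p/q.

√335 = [18; 3, 3, 3, 36, …] (period length 4).
Convergents:
  p_0/q_0 = 18/1
  p_1/q_1 = 55/3
  p_2/q_2 = 183/10
  p_3/q_3 = 604/33
q_2 = 10 ≤ 28 < 33 = q_3, so the answer is 183/10.

183/10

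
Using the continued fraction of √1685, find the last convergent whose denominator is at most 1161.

√1685 = [41; 20, 1, 1, 20, 82, …] (period length 5).
Convergents:
  p_0/q_0 = 41/1
  p_1/q_1 = 821/20
  p_2/q_2 = 862/21
  p_3/q_3 = 1683/41
  p_4/q_4 = 34522/841
  p_5/q_5 = 2832487/69003
q_4 = 841 ≤ 1161 < 69003 = q_5, so the answer is 34522/841.

34522/841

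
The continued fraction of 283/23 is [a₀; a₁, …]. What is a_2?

3

283 = 12·23 + 7   →  a_0 = 12
23 = 3·7 + 2   →  a_1 = 3
7 = 3·2 + 1   →  a_2 = 3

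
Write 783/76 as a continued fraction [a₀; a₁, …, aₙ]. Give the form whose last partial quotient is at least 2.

[10; 3, 3, 3, 2]

783 = 10*76 + 23
76 = 3*23 + 7
23 = 3*7 + 2
7 = 3*2 + 1
2 = 2*1 + 0  (stop)
So 783/76 = [10; 3, 3, 3, 2].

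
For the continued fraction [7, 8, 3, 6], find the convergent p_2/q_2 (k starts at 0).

178/25

Using pₖ = aₖpₖ₋₁ + pₖ₋₂, qₖ = aₖqₖ₋₁ + qₖ₋₂ (with p₋₁=1, p₋₂=0, q₋₁=0, q₋₂=1):
  k=0: a=7, p=7, q=1
  k=1: a=8, p=57, q=8
  k=2: a=3, p=178, q=25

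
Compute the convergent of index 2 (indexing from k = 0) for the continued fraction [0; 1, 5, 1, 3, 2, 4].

Using pₖ = aₖpₖ₋₁ + pₖ₋₂, qₖ = aₖqₖ₋₁ + qₖ₋₂ (with p₋₁=1, p₋₂=0, q₋₁=0, q₋₂=1):
  k=0: a=0, p=0, q=1
  k=1: a=1, p=1, q=1
  k=2: a=5, p=5, q=6

5/6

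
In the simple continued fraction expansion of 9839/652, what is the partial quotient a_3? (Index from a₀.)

1

9839 = 15·652 + 59   →  a_0 = 15
652 = 11·59 + 3   →  a_1 = 11
59 = 19·3 + 2   →  a_2 = 19
3 = 1·2 + 1   →  a_3 = 1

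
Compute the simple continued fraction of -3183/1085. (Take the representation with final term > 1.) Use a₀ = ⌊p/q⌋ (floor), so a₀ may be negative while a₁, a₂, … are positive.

[-3; 15, 14, 2, 2]

-3183 = -3*1085 + 72
1085 = 15*72 + 5
72 = 14*5 + 2
5 = 2*2 + 1
2 = 2*1 + 0  (stop)
So -3183/1085 = [-3; 15, 14, 2, 2].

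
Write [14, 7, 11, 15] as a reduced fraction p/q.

16644/1177

Fold from the inside: start with 15/1.
  11 + 1/15 = 166/15
  7 + 15/166 = 1177/166
  14 + 166/1177 = 16644/1177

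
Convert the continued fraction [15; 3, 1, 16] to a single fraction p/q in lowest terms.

1022/67

Using pₖ = aₖpₖ₋₁ + pₖ₋₂ and qₖ = aₖqₖ₋₁ + qₖ₋₂:
  k=0: a=15, p=15, q=1
  k=1: a=3, p=46, q=3
  k=2: a=1, p=61, q=4
  k=3: a=16, p=1022, q=67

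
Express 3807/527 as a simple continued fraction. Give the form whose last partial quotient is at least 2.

[7; 4, 2, 6, 1, 7]

3807 = 7*527 + 118
527 = 4*118 + 55
118 = 2*55 + 8
55 = 6*8 + 7
8 = 1*7 + 1
7 = 7*1 + 0  (stop)
So 3807/527 = [7; 4, 2, 6, 1, 7].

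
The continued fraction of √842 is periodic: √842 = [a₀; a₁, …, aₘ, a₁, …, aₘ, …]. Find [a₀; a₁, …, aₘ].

a₀ = ⌊√842⌋ = 29.
With m₀=0, d₀=1 and mₖ₊₁ = dₖaₖ − mₖ, dₖ₊₁ = (n − mₖ₊₁²)/dₖ, aₖ₊₁ = ⌊(a₀+mₖ₊₁)/dₖ₊₁⌋:
  k=1: m=29, d=1, a=58
d=1 and a=2a₀=58 at k=1, so the next step gives (m, d) = (29, 1) again — its k=1 value — and the period has length 1.

[29; 58]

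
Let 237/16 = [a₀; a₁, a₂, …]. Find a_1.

1

237 = 14·16 + 13   →  a_0 = 14
16 = 1·13 + 3   →  a_1 = 1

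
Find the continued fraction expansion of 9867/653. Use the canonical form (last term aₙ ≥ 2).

[15; 9, 14, 2, 2]

9867 = 15·653 + 72
653 = 9·72 + 5
72 = 14·5 + 2
5 = 2·2 + 1
2 = 2·1 + 0  (stop)
So 9867/653 = [15; 9, 14, 2, 2].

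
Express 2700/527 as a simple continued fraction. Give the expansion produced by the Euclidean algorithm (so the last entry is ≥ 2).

2700 = 5·527 + 65
527 = 8·65 + 7
65 = 9·7 + 2
7 = 3·2 + 1
2 = 2·1 + 0  (stop)
So 2700/527 = [5; 8, 9, 3, 2].

[5; 8, 9, 3, 2]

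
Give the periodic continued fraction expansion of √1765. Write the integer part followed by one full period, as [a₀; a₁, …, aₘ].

[42; 84]

a₀ = ⌊√1765⌋ = 42.
With m₀=0, d₀=1 and mₖ₊₁ = dₖaₖ − mₖ, dₖ₊₁ = (n − mₖ₊₁²)/dₖ, aₖ₊₁ = ⌊(a₀+mₖ₊₁)/dₖ₊₁⌋:
  k=1: m=42, d=1, a=84
d=1 and a=2a₀=84 at k=1, so the next step gives (m, d) = (42, 1) again — its k=1 value — and the period has length 1.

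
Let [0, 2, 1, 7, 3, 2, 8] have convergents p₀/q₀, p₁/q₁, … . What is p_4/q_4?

Using pₖ = aₖpₖ₋₁ + pₖ₋₂, qₖ = aₖqₖ₋₁ + qₖ₋₂ (with p₋₁=1, p₋₂=0, q₋₁=0, q₋₂=1):
  k=0: a=0, p=0, q=1
  k=1: a=2, p=1, q=2
  k=2: a=1, p=1, q=3
  k=3: a=7, p=8, q=23
  k=4: a=3, p=25, q=72

25/72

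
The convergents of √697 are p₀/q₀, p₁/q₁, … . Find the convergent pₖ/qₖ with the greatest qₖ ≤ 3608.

√697 = [26; 2, 2, 52, …] (period length 3).
Convergents:
  p_0/q_0 = 26/1
  p_1/q_1 = 53/2
  p_2/q_2 = 132/5
  p_3/q_3 = 6917/262
  p_4/q_4 = 13966/529
  p_5/q_5 = 34849/1320
  p_6/q_6 = 1826114/69169
q_5 = 1320 ≤ 3608 < 69169 = q_6, so the answer is 34849/1320.

34849/1320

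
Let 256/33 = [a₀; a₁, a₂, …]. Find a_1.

256 = 7·33 + 25   →  a_0 = 7
33 = 1·25 + 8   →  a_1 = 1

1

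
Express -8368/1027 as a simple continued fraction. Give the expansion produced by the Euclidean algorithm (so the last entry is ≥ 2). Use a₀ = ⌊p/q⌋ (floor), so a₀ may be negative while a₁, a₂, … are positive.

-8368 = -9×1027 + 875
1027 = 1×875 + 152
875 = 5×152 + 115
152 = 1×115 + 37
115 = 3×37 + 4
37 = 9×4 + 1
4 = 4×1 + 0  (stop)
So -8368/1027 = [-9; 1, 5, 1, 3, 9, 4].

[-9; 1, 5, 1, 3, 9, 4]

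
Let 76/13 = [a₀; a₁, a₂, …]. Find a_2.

5

76 = 5·13 + 11   →  a_0 = 5
13 = 1·11 + 2   →  a_1 = 1
11 = 5·2 + 1   →  a_2 = 5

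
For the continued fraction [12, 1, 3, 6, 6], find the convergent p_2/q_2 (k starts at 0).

Using pₖ = aₖpₖ₋₁ + pₖ₋₂, qₖ = aₖqₖ₋₁ + qₖ₋₂ (with p₋₁=1, p₋₂=0, q₋₁=0, q₋₂=1):
  k=0: a=12, p=12, q=1
  k=1: a=1, p=13, q=1
  k=2: a=3, p=51, q=4

51/4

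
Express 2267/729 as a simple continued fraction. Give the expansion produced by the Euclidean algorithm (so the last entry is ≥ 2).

[3; 9, 8, 1, 8]

2267 = 3·729 + 80
729 = 9·80 + 9
80 = 8·9 + 8
9 = 1·8 + 1
8 = 8·1 + 0  (stop)
So 2267/729 = [3; 9, 8, 1, 8].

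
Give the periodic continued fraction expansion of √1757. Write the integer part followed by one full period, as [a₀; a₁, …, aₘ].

a₀ = ⌊√1757⌋ = 41.
With m₀=0, d₀=1 and mₖ₊₁ = dₖaₖ − mₖ, dₖ₊₁ = (n − mₖ₊₁²)/dₖ, aₖ₊₁ = ⌊(a₀+mₖ₊₁)/dₖ₊₁⌋:
  k=1: m=41, d=76, a=1
  k=2: m=35, d=7, a=10
  k=3: m=35, d=76, a=1
  k=4: m=41, d=1, a=82
d=1 and a=2a₀=82 at k=4, so the next step gives (m, d) = (41, 76) again — its k=1 value — and the period has length 4.

[41; 1, 10, 1, 82]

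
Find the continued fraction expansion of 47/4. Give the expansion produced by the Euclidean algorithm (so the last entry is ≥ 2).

[11; 1, 3]

47 = 11*4 + 3
4 = 1*3 + 1
3 = 3*1 + 0  (stop)
So 47/4 = [11; 1, 3].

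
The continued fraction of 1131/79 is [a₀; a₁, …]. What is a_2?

1131 = 14·79 + 25   →  a_0 = 14
79 = 3·25 + 4   →  a_1 = 3
25 = 6·4 + 1   →  a_2 = 6

6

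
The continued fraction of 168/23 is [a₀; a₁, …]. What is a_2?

3

168 = 7·23 + 7   →  a_0 = 7
23 = 3·7 + 2   →  a_1 = 3
7 = 3·2 + 1   →  a_2 = 3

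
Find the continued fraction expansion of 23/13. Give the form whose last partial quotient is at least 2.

23 = 1×13 + 10
13 = 1×10 + 3
10 = 3×3 + 1
3 = 3×1 + 0  (stop)
So 23/13 = [1; 1, 3, 3].

[1; 1, 3, 3]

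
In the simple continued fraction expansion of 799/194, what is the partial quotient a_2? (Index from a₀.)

2

799 = 4·194 + 23   →  a_0 = 4
194 = 8·23 + 10   →  a_1 = 8
23 = 2·10 + 3   →  a_2 = 2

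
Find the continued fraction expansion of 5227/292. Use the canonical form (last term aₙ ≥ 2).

5227 = 17*292 + 263
292 = 1*263 + 29
263 = 9*29 + 2
29 = 14*2 + 1
2 = 2*1 + 0  (stop)
So 5227/292 = [17; 1, 9, 14, 2].

[17; 1, 9, 14, 2]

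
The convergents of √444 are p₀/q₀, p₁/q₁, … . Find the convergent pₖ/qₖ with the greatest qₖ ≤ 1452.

√444 = [21; 14, 42, …] (period length 2).
Convergents:
  p_0/q_0 = 21/1
  p_1/q_1 = 295/14
  p_2/q_2 = 12411/589
  p_3/q_3 = 174049/8260
q_2 = 589 ≤ 1452 < 8260 = q_3, so the answer is 12411/589.

12411/589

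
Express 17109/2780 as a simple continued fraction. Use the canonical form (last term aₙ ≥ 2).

17109 = 6×2780 + 429
2780 = 6×429 + 206
429 = 2×206 + 17
206 = 12×17 + 2
17 = 8×2 + 1
2 = 2×1 + 0  (stop)
So 17109/2780 = [6; 6, 2, 12, 8, 2].

[6; 6, 2, 12, 8, 2]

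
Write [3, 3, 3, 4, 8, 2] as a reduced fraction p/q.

Using pₖ = aₖpₖ₋₁ + pₖ₋₂ and qₖ = aₖqₖ₋₁ + qₖ₋₂:
  k=0: a=3, p=3, q=1
  k=1: a=3, p=10, q=3
  k=2: a=3, p=33, q=10
  k=3: a=4, p=142, q=43
  k=4: a=8, p=1169, q=354
  k=5: a=2, p=2480, q=751

2480/751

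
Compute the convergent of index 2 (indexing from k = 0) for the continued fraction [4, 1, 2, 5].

Using pₖ = aₖpₖ₋₁ + pₖ₋₂, qₖ = aₖqₖ₋₁ + qₖ₋₂ (with p₋₁=1, p₋₂=0, q₋₁=0, q₋₂=1):
  k=0: a=4, p=4, q=1
  k=1: a=1, p=5, q=1
  k=2: a=2, p=14, q=3

14/3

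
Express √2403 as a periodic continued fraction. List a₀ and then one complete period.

[49; 49, 98]

a₀ = ⌊√2403⌋ = 49.
With m₀=0, d₀=1 and mₖ₊₁ = dₖaₖ − mₖ, dₖ₊₁ = (n − mₖ₊₁²)/dₖ, aₖ₊₁ = ⌊(a₀+mₖ₊₁)/dₖ₊₁⌋:
  k=1: m=49, d=2, a=49
  k=2: m=49, d=1, a=98
d=1 and a=2a₀=98 at k=2, so the next step gives (m, d) = (49, 2) again — its k=1 value — and the period has length 2.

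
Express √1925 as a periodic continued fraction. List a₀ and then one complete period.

[43; 1, 6, 1, 86]

a₀ = ⌊√1925⌋ = 43.
With m₀=0, d₀=1 and mₖ₊₁ = dₖaₖ − mₖ, dₖ₊₁ = (n − mₖ₊₁²)/dₖ, aₖ₊₁ = ⌊(a₀+mₖ₊₁)/dₖ₊₁⌋:
  k=1: m=43, d=76, a=1
  k=2: m=33, d=11, a=6
  k=3: m=33, d=76, a=1
  k=4: m=43, d=1, a=86
d=1 and a=2a₀=86 at k=4, so the next step gives (m, d) = (43, 76) again — its k=1 value — and the period has length 4.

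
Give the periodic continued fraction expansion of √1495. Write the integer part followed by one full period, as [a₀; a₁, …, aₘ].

a₀ = ⌊√1495⌋ = 38.
With m₀=0, d₀=1 and mₖ₊₁ = dₖaₖ − mₖ, dₖ₊₁ = (n − mₖ₊₁²)/dₖ, aₖ₊₁ = ⌊(a₀+mₖ₊₁)/dₖ₊₁⌋:
  k=1: m=38, d=51, a=1
  k=2: m=13, d=26, a=1
  k=3: m=13, d=51, a=1
  k=4: m=38, d=1, a=76
d=1 and a=2a₀=76 at k=4, so the next step gives (m, d) = (38, 51) again — its k=1 value — and the period has length 4.

[38; 1, 1, 1, 76]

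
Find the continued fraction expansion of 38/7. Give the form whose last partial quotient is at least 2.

[5; 2, 3]

38 = 5×7 + 3
7 = 2×3 + 1
3 = 3×1 + 0  (stop)
So 38/7 = [5; 2, 3].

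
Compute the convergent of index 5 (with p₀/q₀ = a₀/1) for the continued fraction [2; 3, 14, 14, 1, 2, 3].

Using pₖ = aₖpₖ₋₁ + pₖ₋₂, qₖ = aₖqₖ₋₁ + qₖ₋₂ (with p₋₁=1, p₋₂=0, q₋₁=0, q₋₂=1):
  k=0: a=2, p=2, q=1
  k=1: a=3, p=7, q=3
  k=2: a=14, p=100, q=43
  k=3: a=14, p=1407, q=605
  k=4: a=1, p=1507, q=648
  k=5: a=2, p=4421, q=1901

4421/1901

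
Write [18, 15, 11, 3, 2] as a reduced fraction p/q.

Using pₖ = aₖpₖ₋₁ + pₖ₋₂ and qₖ = aₖqₖ₋₁ + qₖ₋₂:
  k=0: a=18, p=18, q=1
  k=1: a=15, p=271, q=15
  k=2: a=11, p=2999, q=166
  k=3: a=3, p=9268, q=513
  k=4: a=2, p=21535, q=1192

21535/1192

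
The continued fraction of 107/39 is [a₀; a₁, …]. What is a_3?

107 = 2·39 + 29   →  a_0 = 2
39 = 1·29 + 10   →  a_1 = 1
29 = 2·10 + 9   →  a_2 = 2
10 = 1·9 + 1   →  a_3 = 1

1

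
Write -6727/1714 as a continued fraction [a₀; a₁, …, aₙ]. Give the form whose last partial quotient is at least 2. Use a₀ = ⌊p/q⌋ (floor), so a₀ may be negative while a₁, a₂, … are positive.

[-4; 13, 3, 2, 18]

-6727 = -4×1714 + 129
1714 = 13×129 + 37
129 = 3×37 + 18
37 = 2×18 + 1
18 = 18×1 + 0  (stop)
So -6727/1714 = [-4; 13, 3, 2, 18].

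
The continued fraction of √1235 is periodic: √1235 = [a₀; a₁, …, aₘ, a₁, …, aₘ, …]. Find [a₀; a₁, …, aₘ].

[35; 7, 70]

a₀ = ⌊√1235⌋ = 35.
With m₀=0, d₀=1 and mₖ₊₁ = dₖaₖ − mₖ, dₖ₊₁ = (n − mₖ₊₁²)/dₖ, aₖ₊₁ = ⌊(a₀+mₖ₊₁)/dₖ₊₁⌋:
  k=1: m=35, d=10, a=7
  k=2: m=35, d=1, a=70
d=1 and a=2a₀=70 at k=2, so the next step gives (m, d) = (35, 10) again — its k=1 value — and the period has length 2.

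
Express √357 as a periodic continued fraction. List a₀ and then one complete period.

a₀ = ⌊√357⌋ = 18.

[18; 1, 8, 2, 8, 1, 36]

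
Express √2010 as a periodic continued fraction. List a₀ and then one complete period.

[44; 1, 4, 1, 88]

a₀ = ⌊√2010⌋ = 44.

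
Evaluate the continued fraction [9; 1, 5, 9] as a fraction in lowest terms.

Fold from the inside: start with 9/1.
  5 + 1/9 = 46/9
  1 + 9/46 = 55/46
  9 + 46/55 = 541/55

541/55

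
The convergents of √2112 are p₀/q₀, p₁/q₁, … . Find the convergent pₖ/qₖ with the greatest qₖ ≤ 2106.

√2112 = [45; 1, 21, 1, 90, …] (period length 4).
Convergents:
  p_0/q_0 = 45/1
  p_1/q_1 = 46/1
  p_2/q_2 = 1011/22
  p_3/q_3 = 1057/23
  p_4/q_4 = 96141/2092
  p_5/q_5 = 97198/2115
q_4 = 2092 ≤ 2106 < 2115 = q_5, so the answer is 96141/2092.

96141/2092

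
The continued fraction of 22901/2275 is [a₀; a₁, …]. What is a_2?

22901 = 10·2275 + 151   →  a_0 = 10
2275 = 15·151 + 10   →  a_1 = 15
151 = 15·10 + 1   →  a_2 = 15

15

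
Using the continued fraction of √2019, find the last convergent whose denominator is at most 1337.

√2019 = [44; 1, 13, 1, 88, …] (period length 4).
Convergents:
  p_0/q_0 = 44/1
  p_1/q_1 = 45/1
  p_2/q_2 = 629/14
  p_3/q_3 = 674/15
  p_4/q_4 = 59941/1334
  p_5/q_5 = 60615/1349
q_4 = 1334 ≤ 1337 < 1349 = q_5, so the answer is 59941/1334.

59941/1334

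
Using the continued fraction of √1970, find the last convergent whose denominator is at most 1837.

50998/1149

√1970 = [44; 2, 1, 1, 2, 88, …] (period length 5).
Convergents:
  p_0/q_0 = 44/1
  p_1/q_1 = 89/2
  p_2/q_2 = 133/3
  p_3/q_3 = 222/5
  p_4/q_4 = 577/13
  p_5/q_5 = 50998/1149
  p_6/q_6 = 102573/2311
q_5 = 1149 ≤ 1837 < 2311 = q_6, so the answer is 50998/1149.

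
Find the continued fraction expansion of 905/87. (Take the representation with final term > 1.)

905 = 10·87 + 35
87 = 2·35 + 17
35 = 2·17 + 1
17 = 17·1 + 0  (stop)
So 905/87 = [10; 2, 2, 17].

[10; 2, 2, 17]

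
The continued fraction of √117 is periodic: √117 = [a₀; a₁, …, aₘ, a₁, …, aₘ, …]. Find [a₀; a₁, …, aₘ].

a₀ = ⌊√117⌋ = 10.
With m₀=0, d₀=1 and mₖ₊₁ = dₖaₖ − mₖ, dₖ₊₁ = (n − mₖ₊₁²)/dₖ, aₖ₊₁ = ⌊(a₀+mₖ₊₁)/dₖ₊₁⌋:
  k=1: m=10, d=17, a=1
  k=2: m=7, d=4, a=4
  k=3: m=9, d=9, a=2
  k=4: m=9, d=4, a=4
  k=5: m=7, d=17, a=1
  k=6: m=10, d=1, a=20
d=1 and a=2a₀=20 at k=6, so the next step gives (m, d) = (10, 17) again — its k=1 value — and the period has length 6.

[10; 1, 4, 2, 4, 1, 20]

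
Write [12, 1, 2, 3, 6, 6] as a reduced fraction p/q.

Using pₖ = aₖpₖ₋₁ + pₖ₋₂ and qₖ = aₖqₖ₋₁ + qₖ₋₂:
  k=0: a=12, p=12, q=1
  k=1: a=1, p=13, q=1
  k=2: a=2, p=38, q=3
  k=3: a=3, p=127, q=10
  k=4: a=6, p=800, q=63
  k=5: a=6, p=4927, q=388

4927/388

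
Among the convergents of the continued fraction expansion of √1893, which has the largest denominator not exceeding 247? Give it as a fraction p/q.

√1893 = [43; 1, 1, 28, 1, 1, 86, …] (period length 6).
Convergents:
  p_0/q_0 = 43/1
  p_1/q_1 = 44/1
  p_2/q_2 = 87/2
  p_3/q_3 = 2480/57
  p_4/q_4 = 2567/59
  p_5/q_5 = 5047/116
  p_6/q_6 = 436609/10035
q_5 = 116 ≤ 247 < 10035 = q_6, so the answer is 5047/116.

5047/116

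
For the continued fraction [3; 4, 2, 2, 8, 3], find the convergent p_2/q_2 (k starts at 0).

29/9

Using pₖ = aₖpₖ₋₁ + pₖ₋₂, qₖ = aₖqₖ₋₁ + qₖ₋₂ (with p₋₁=1, p₋₂=0, q₋₁=0, q₋₂=1):
  k=0: a=3, p=3, q=1
  k=1: a=4, p=13, q=4
  k=2: a=2, p=29, q=9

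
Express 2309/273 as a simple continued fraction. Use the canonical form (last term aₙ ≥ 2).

[8; 2, 5, 2, 3, 3]

2309 = 8*273 + 125
273 = 2*125 + 23
125 = 5*23 + 10
23 = 2*10 + 3
10 = 3*3 + 1
3 = 3*1 + 0  (stop)
So 2309/273 = [8; 2, 5, 2, 3, 3].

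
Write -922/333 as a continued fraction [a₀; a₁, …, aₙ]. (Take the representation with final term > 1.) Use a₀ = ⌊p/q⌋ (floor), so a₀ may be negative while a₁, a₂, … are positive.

-922 = -3*333 + 77
333 = 4*77 + 25
77 = 3*25 + 2
25 = 12*2 + 1
2 = 2*1 + 0  (stop)
So -922/333 = [-3; 4, 3, 12, 2].

[-3; 4, 3, 12, 2]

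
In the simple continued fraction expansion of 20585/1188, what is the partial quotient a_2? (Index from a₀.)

20585 = 17·1188 + 389   →  a_0 = 17
1188 = 3·389 + 21   →  a_1 = 3
389 = 18·21 + 11   →  a_2 = 18

18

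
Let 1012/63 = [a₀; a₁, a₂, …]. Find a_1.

15

1012 = 16·63 + 4   →  a_0 = 16
63 = 15·4 + 3   →  a_1 = 15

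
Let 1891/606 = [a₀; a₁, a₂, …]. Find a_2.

1891 = 3·606 + 73   →  a_0 = 3
606 = 8·73 + 22   →  a_1 = 8
73 = 3·22 + 7   →  a_2 = 3

3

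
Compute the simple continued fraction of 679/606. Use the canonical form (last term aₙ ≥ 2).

679 = 1×606 + 73
606 = 8×73 + 22
73 = 3×22 + 7
22 = 3×7 + 1
7 = 7×1 + 0  (stop)
So 679/606 = [1; 8, 3, 3, 7].

[1; 8, 3, 3, 7]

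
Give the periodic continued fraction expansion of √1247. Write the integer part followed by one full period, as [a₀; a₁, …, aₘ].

a₀ = ⌊√1247⌋ = 35.
With m₀=0, d₀=1 and mₖ₊₁ = dₖaₖ − mₖ, dₖ₊₁ = (n − mₖ₊₁²)/dₖ, aₖ₊₁ = ⌊(a₀+mₖ₊₁)/dₖ₊₁⌋:
  k=1: m=35, d=22, a=3
  k=2: m=31, d=13, a=5
  k=3: m=34, d=7, a=9
  k=4: m=29, d=58, a=1
  k=5: m=29, d=7, a=9
  k=6: m=34, d=13, a=5
  k=7: m=31, d=22, a=3
  k=8: m=35, d=1, a=70
d=1 and a=2a₀=70 at k=8, so the next step gives (m, d) = (35, 22) again — its k=1 value — and the period has length 8.

[35; 3, 5, 9, 1, 9, 5, 3, 70]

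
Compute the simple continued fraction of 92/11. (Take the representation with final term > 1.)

92 = 8×11 + 4
11 = 2×4 + 3
4 = 1×3 + 1
3 = 3×1 + 0  (stop)
So 92/11 = [8; 2, 1, 3].

[8; 2, 1, 3]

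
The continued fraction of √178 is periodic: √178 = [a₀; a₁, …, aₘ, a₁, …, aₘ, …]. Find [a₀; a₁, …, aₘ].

a₀ = ⌊√178⌋ = 13.
With m₀=0, d₀=1 and mₖ₊₁ = dₖaₖ − mₖ, dₖ₊₁ = (n − mₖ₊₁²)/dₖ, aₖ₊₁ = ⌊(a₀+mₖ₊₁)/dₖ₊₁⌋:
  k=1: m=13, d=9, a=2
  k=2: m=5, d=17, a=1
  k=3: m=12, d=2, a=12
  k=4: m=12, d=17, a=1
  k=5: m=5, d=9, a=2
  k=6: m=13, d=1, a=26
d=1 and a=2a₀=26 at k=6, so the next step gives (m, d) = (13, 9) again — its k=1 value — and the period has length 6.

[13; 2, 1, 12, 1, 2, 26]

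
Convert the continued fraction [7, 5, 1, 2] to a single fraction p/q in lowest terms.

Fold from the inside: start with 2/1.
  1 + 1/2 = 3/2
  5 + 2/3 = 17/3
  7 + 3/17 = 122/17

122/17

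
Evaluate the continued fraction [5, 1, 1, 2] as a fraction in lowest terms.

Fold from the inside: start with 2/1.
  1 + 1/2 = 3/2
  1 + 2/3 = 5/3
  5 + 3/5 = 28/5

28/5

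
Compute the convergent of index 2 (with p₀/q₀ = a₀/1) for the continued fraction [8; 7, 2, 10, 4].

Using pₖ = aₖpₖ₋₁ + pₖ₋₂, qₖ = aₖqₖ₋₁ + qₖ₋₂ (with p₋₁=1, p₋₂=0, q₋₁=0, q₋₂=1):
  k=0: a=8, p=8, q=1
  k=1: a=7, p=57, q=7
  k=2: a=2, p=122, q=15

122/15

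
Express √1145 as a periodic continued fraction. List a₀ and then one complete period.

[33; 1, 5, 5, 1, 66]

a₀ = ⌊√1145⌋ = 33.
With m₀=0, d₀=1 and mₖ₊₁ = dₖaₖ − mₖ, dₖ₊₁ = (n − mₖ₊₁²)/dₖ, aₖ₊₁ = ⌊(a₀+mₖ₊₁)/dₖ₊₁⌋:
  k=1: m=33, d=56, a=1
  k=2: m=23, d=11, a=5
  k=3: m=32, d=11, a=5
  k=4: m=23, d=56, a=1
  k=5: m=33, d=1, a=66
d=1 and a=2a₀=66 at k=5, so the next step gives (m, d) = (33, 56) again — its k=1 value — and the period has length 5.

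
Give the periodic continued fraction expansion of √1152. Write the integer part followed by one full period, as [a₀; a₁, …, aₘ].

a₀ = ⌊√1152⌋ = 33.

[33; 1, 15, 1, 66]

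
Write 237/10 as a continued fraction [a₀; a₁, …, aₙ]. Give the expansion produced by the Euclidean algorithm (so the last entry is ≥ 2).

[23; 1, 2, 3]

237 = 23*10 + 7
10 = 1*7 + 3
7 = 2*3 + 1
3 = 3*1 + 0  (stop)
So 237/10 = [23; 1, 2, 3].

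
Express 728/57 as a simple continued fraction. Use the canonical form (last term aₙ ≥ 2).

[12; 1, 3, 2, 1, 1, 2]

728 = 12×57 + 44
57 = 1×44 + 13
44 = 3×13 + 5
13 = 2×5 + 3
5 = 1×3 + 2
3 = 1×2 + 1
2 = 2×1 + 0  (stop)
So 728/57 = [12; 1, 3, 2, 1, 1, 2].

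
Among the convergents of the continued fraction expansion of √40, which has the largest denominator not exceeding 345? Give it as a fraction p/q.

721/114

√40 = [6; 3, 12, …] (period length 2).
Convergents:
  p_0/q_0 = 6/1
  p_1/q_1 = 19/3
  p_2/q_2 = 234/37
  p_3/q_3 = 721/114
  p_4/q_4 = 8886/1405
q_3 = 114 ≤ 345 < 1405 = q_4, so the answer is 721/114.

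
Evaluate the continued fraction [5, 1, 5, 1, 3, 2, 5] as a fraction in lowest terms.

Fold from the inside: start with 5/1.
  2 + 1/5 = 11/5
  3 + 5/11 = 38/11
  1 + 11/38 = 49/38
  5 + 38/49 = 283/49
  1 + 49/283 = 332/283
  5 + 283/332 = 1943/332

1943/332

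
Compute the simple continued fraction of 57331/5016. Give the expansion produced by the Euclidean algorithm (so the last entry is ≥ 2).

[11; 2, 3, 19, 12, 3]

57331 = 11·5016 + 2155
5016 = 2·2155 + 706
2155 = 3·706 + 37
706 = 19·37 + 3
37 = 12·3 + 1
3 = 3·1 + 0  (stop)
So 57331/5016 = [11; 2, 3, 19, 12, 3].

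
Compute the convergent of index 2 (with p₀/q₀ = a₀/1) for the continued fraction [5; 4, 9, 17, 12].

194/37

Using pₖ = aₖpₖ₋₁ + pₖ₋₂, qₖ = aₖqₖ₋₁ + qₖ₋₂ (with p₋₁=1, p₋₂=0, q₋₁=0, q₋₂=1):
  k=0: a=5, p=5, q=1
  k=1: a=4, p=21, q=4
  k=2: a=9, p=194, q=37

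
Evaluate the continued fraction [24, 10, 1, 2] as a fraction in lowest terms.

Fold from the inside: start with 2/1.
  1 + 1/2 = 3/2
  10 + 2/3 = 32/3
  24 + 3/32 = 771/32

771/32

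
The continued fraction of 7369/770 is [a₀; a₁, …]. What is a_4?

15

7369 = 9·770 + 439   →  a_0 = 9
770 = 1·439 + 331   →  a_1 = 1
439 = 1·331 + 108   →  a_2 = 1
331 = 3·108 + 7   →  a_3 = 3
108 = 15·7 + 3   →  a_4 = 15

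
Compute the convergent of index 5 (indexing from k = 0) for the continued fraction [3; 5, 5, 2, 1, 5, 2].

1507/472

Using pₖ = aₖpₖ₋₁ + pₖ₋₂, qₖ = aₖqₖ₋₁ + qₖ₋₂ (with p₋₁=1, p₋₂=0, q₋₁=0, q₋₂=1):
  k=0: a=3, p=3, q=1
  k=1: a=5, p=16, q=5
  k=2: a=5, p=83, q=26
  k=3: a=2, p=182, q=57
  k=4: a=1, p=265, q=83
  k=5: a=5, p=1507, q=472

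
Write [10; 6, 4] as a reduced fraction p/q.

Fold from the inside: start with 4/1.
  6 + 1/4 = 25/4
  10 + 4/25 = 254/25

254/25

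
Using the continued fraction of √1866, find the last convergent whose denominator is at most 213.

√1866 = [43; 5, 14, 5, 86, …] (period length 4).
Convergents:
  p_0/q_0 = 43/1
  p_1/q_1 = 216/5
  p_2/q_2 = 3067/71
  p_3/q_3 = 15551/360
q_2 = 71 ≤ 213 < 360 = q_3, so the answer is 3067/71.

3067/71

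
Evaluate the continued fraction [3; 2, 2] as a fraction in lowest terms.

Using pₖ = aₖpₖ₋₁ + pₖ₋₂ and qₖ = aₖqₖ₋₁ + qₖ₋₂:
  k=0: a=3, p=3, q=1
  k=1: a=2, p=7, q=2
  k=2: a=2, p=17, q=5

17/5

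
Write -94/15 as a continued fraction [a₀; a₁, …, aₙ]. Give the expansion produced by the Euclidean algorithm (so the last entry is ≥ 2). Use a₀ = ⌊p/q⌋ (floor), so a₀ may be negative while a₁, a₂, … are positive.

[-7; 1, 2, 1, 3]

-94 = -7*15 + 11
15 = 1*11 + 4
11 = 2*4 + 3
4 = 1*3 + 1
3 = 3*1 + 0  (stop)
So -94/15 = [-7; 1, 2, 1, 3].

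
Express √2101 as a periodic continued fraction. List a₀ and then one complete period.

[45; 1, 5, 8, 5, 1, 90]

a₀ = ⌊√2101⌋ = 45.
With m₀=0, d₀=1 and mₖ₊₁ = dₖaₖ − mₖ, dₖ₊₁ = (n − mₖ₊₁²)/dₖ, aₖ₊₁ = ⌊(a₀+mₖ₊₁)/dₖ₊₁⌋:
  k=1: m=45, d=76, a=1
  k=2: m=31, d=15, a=5
  k=3: m=44, d=11, a=8
  k=4: m=44, d=15, a=5
  k=5: m=31, d=76, a=1
  k=6: m=45, d=1, a=90
d=1 and a=2a₀=90 at k=6, so the next step gives (m, d) = (45, 76) again — its k=1 value — and the period has length 6.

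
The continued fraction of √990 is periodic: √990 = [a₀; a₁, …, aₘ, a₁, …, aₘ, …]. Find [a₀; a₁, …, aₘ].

a₀ = ⌊√990⌋ = 31.
With m₀=0, d₀=1 and mₖ₊₁ = dₖaₖ − mₖ, dₖ₊₁ = (n − mₖ₊₁²)/dₖ, aₖ₊₁ = ⌊(a₀+mₖ₊₁)/dₖ₊₁⌋:
  k=1: m=31, d=29, a=2
  k=2: m=27, d=9, a=6
  k=3: m=27, d=29, a=2
  k=4: m=31, d=1, a=62
d=1 and a=2a₀=62 at k=4, so the next step gives (m, d) = (31, 29) again — its k=1 value — and the period has length 4.

[31; 2, 6, 2, 62]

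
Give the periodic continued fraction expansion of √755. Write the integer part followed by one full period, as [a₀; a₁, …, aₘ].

a₀ = ⌊√755⌋ = 27.
With m₀=0, d₀=1 and mₖ₊₁ = dₖaₖ − mₖ, dₖ₊₁ = (n − mₖ₊₁²)/dₖ, aₖ₊₁ = ⌊(a₀+mₖ₊₁)/dₖ₊₁⌋:
  k=1: m=27, d=26, a=2
  k=2: m=25, d=5, a=10
  k=3: m=25, d=26, a=2
  k=4: m=27, d=1, a=54
d=1 and a=2a₀=54 at k=4, so the next step gives (m, d) = (27, 26) again — its k=1 value — and the period has length 4.

[27; 2, 10, 2, 54]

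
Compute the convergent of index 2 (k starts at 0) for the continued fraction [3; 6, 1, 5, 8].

Using pₖ = aₖpₖ₋₁ + pₖ₋₂, qₖ = aₖqₖ₋₁ + qₖ₋₂ (with p₋₁=1, p₋₂=0, q₋₁=0, q₋₂=1):
  k=0: a=3, p=3, q=1
  k=1: a=6, p=19, q=6
  k=2: a=1, p=22, q=7

22/7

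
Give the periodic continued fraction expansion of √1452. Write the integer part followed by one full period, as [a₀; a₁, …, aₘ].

[38; 9, 1, 1, 18, 1, 1, 9, 76]

a₀ = ⌊√1452⌋ = 38.
With m₀=0, d₀=1 and mₖ₊₁ = dₖaₖ − mₖ, dₖ₊₁ = (n − mₖ₊₁²)/dₖ, aₖ₊₁ = ⌊(a₀+mₖ₊₁)/dₖ₊₁⌋:
  k=1: m=38, d=8, a=9
  k=2: m=34, d=37, a=1
  k=3: m=3, d=39, a=1
  k=4: m=36, d=4, a=18
  k=5: m=36, d=39, a=1
  k=6: m=3, d=37, a=1
  k=7: m=34, d=8, a=9
  k=8: m=38, d=1, a=76
d=1 and a=2a₀=76 at k=8, so the next step gives (m, d) = (38, 8) again — its k=1 value — and the period has length 8.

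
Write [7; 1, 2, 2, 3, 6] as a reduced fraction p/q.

Using pₖ = aₖpₖ₋₁ + pₖ₋₂ and qₖ = aₖqₖ₋₁ + qₖ₋₂:
  k=0: a=7, p=7, q=1
  k=1: a=1, p=8, q=1
  k=2: a=2, p=23, q=3
  k=3: a=2, p=54, q=7
  k=4: a=3, p=185, q=24
  k=5: a=6, p=1164, q=151

1164/151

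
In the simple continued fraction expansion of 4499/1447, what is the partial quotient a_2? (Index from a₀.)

6

4499 = 3·1447 + 158   →  a_0 = 3
1447 = 9·158 + 25   →  a_1 = 9
158 = 6·25 + 8   →  a_2 = 6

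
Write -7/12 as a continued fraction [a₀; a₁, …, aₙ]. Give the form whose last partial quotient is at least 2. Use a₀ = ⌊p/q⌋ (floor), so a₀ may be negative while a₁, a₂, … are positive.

[-1; 2, 2, 2]

-7 = -1·12 + 5
12 = 2·5 + 2
5 = 2·2 + 1
2 = 2·1 + 0  (stop)
So -7/12 = [-1; 2, 2, 2].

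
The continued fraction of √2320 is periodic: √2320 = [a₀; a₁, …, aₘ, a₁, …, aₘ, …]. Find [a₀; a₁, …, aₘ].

a₀ = ⌊√2320⌋ = 48.
With m₀=0, d₀=1 and mₖ₊₁ = dₖaₖ − mₖ, dₖ₊₁ = (n − mₖ₊₁²)/dₖ, aₖ₊₁ = ⌊(a₀+mₖ₊₁)/dₖ₊₁⌋:
  k=1: m=48, d=16, a=6
  k=2: m=48, d=1, a=96
d=1 and a=2a₀=96 at k=2, so the next step gives (m, d) = (48, 16) again — its k=1 value — and the period has length 2.

[48; 6, 96]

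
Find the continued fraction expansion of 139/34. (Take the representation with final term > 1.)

139 = 4*34 + 3
34 = 11*3 + 1
3 = 3*1 + 0  (stop)
So 139/34 = [4; 11, 3].

[4; 11, 3]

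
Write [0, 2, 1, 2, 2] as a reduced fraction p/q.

Fold from the inside: start with 2/1.
  2 + 1/2 = 5/2
  1 + 2/5 = 7/5
  2 + 5/7 = 19/7
  0 + 7/19 = 7/19

7/19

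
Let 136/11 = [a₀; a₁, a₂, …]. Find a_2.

136 = 12·11 + 4   →  a_0 = 12
11 = 2·4 + 3   →  a_1 = 2
4 = 1·3 + 1   →  a_2 = 1

1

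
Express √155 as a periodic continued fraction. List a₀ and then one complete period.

[12; 2, 4, 2, 24]

a₀ = ⌊√155⌋ = 12.
With m₀=0, d₀=1 and mₖ₊₁ = dₖaₖ − mₖ, dₖ₊₁ = (n − mₖ₊₁²)/dₖ, aₖ₊₁ = ⌊(a₀+mₖ₊₁)/dₖ₊₁⌋:
  k=1: m=12, d=11, a=2
  k=2: m=10, d=5, a=4
  k=3: m=10, d=11, a=2
  k=4: m=12, d=1, a=24
d=1 and a=2a₀=24 at k=4, so the next step gives (m, d) = (12, 11) again — its k=1 value — and the period has length 4.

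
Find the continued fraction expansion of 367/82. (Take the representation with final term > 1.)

367 = 4·82 + 39
82 = 2·39 + 4
39 = 9·4 + 3
4 = 1·3 + 1
3 = 3·1 + 0  (stop)
So 367/82 = [4; 2, 9, 1, 3].

[4; 2, 9, 1, 3]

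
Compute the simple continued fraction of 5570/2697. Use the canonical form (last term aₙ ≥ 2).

[2; 15, 3, 11, 2, 2]

5570 = 2·2697 + 176
2697 = 15·176 + 57
176 = 3·57 + 5
57 = 11·5 + 2
5 = 2·2 + 1
2 = 2·1 + 0  (stop)
So 5570/2697 = [2; 15, 3, 11, 2, 2].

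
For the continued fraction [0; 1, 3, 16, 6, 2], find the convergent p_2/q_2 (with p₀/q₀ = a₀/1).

Using pₖ = aₖpₖ₋₁ + pₖ₋₂, qₖ = aₖqₖ₋₁ + qₖ₋₂ (with p₋₁=1, p₋₂=0, q₋₁=0, q₋₂=1):
  k=0: a=0, p=0, q=1
  k=1: a=1, p=1, q=1
  k=2: a=3, p=3, q=4

3/4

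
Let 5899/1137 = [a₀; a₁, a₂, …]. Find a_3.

5

5899 = 5·1137 + 214   →  a_0 = 5
1137 = 5·214 + 67   →  a_1 = 5
214 = 3·67 + 13   →  a_2 = 3
67 = 5·13 + 2   →  a_3 = 5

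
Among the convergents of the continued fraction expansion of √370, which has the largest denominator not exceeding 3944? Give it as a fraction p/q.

50339/2617

√370 = [19; 4, 4, 38, …] (period length 3).
Convergents:
  p_0/q_0 = 19/1
  p_1/q_1 = 77/4
  p_2/q_2 = 327/17
  p_3/q_3 = 12503/650
  p_4/q_4 = 50339/2617
  p_5/q_5 = 213859/11118
q_4 = 2617 ≤ 3944 < 11118 = q_5, so the answer is 50339/2617.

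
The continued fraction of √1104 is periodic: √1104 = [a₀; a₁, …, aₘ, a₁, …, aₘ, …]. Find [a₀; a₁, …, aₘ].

[33; 4, 2, 2, 2, 4, 66]

a₀ = ⌊√1104⌋ = 33.
With m₀=0, d₀=1 and mₖ₊₁ = dₖaₖ − mₖ, dₖ₊₁ = (n − mₖ₊₁²)/dₖ, aₖ₊₁ = ⌊(a₀+mₖ₊₁)/dₖ₊₁⌋:
  k=1: m=33, d=15, a=4
  k=2: m=27, d=25, a=2
  k=3: m=23, d=23, a=2
  k=4: m=23, d=25, a=2
  k=5: m=27, d=15, a=4
  k=6: m=33, d=1, a=66
d=1 and a=2a₀=66 at k=6, so the next step gives (m, d) = (33, 15) again — its k=1 value — and the period has length 6.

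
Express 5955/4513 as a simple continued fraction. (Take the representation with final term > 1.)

5955 = 1*4513 + 1442
4513 = 3*1442 + 187
1442 = 7*187 + 133
187 = 1*133 + 54
133 = 2*54 + 25
54 = 2*25 + 4
25 = 6*4 + 1
4 = 4*1 + 0  (stop)
So 5955/4513 = [1; 3, 7, 1, 2, 2, 6, 4].

[1; 3, 7, 1, 2, 2, 6, 4]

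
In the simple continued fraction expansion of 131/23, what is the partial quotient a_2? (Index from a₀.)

131 = 5·23 + 16   →  a_0 = 5
23 = 1·16 + 7   →  a_1 = 1
16 = 2·7 + 2   →  a_2 = 2

2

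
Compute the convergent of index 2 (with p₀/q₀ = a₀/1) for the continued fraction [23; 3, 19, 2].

Using pₖ = aₖpₖ₋₁ + pₖ₋₂, qₖ = aₖqₖ₋₁ + qₖ₋₂ (with p₋₁=1, p₋₂=0, q₋₁=0, q₋₂=1):
  k=0: a=23, p=23, q=1
  k=1: a=3, p=70, q=3
  k=2: a=19, p=1353, q=58

1353/58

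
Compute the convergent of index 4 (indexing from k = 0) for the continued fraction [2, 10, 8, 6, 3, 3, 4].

3293/1569

Using pₖ = aₖpₖ₋₁ + pₖ₋₂, qₖ = aₖqₖ₋₁ + qₖ₋₂ (with p₋₁=1, p₋₂=0, q₋₁=0, q₋₂=1):
  k=0: a=2, p=2, q=1
  k=1: a=10, p=21, q=10
  k=2: a=8, p=170, q=81
  k=3: a=6, p=1041, q=496
  k=4: a=3, p=3293, q=1569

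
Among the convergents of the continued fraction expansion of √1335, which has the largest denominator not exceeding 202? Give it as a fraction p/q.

√1335 = [36; 1, 1, 6, 7, 6, 1, 1, 72, …] (period length 8).
Convergents:
  p_0/q_0 = 36/1
  p_1/q_1 = 37/1
  p_2/q_2 = 73/2
  p_3/q_3 = 475/13
  p_4/q_4 = 3398/93
  p_5/q_5 = 20863/571
q_4 = 93 ≤ 202 < 571 = q_5, so the answer is 3398/93.

3398/93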